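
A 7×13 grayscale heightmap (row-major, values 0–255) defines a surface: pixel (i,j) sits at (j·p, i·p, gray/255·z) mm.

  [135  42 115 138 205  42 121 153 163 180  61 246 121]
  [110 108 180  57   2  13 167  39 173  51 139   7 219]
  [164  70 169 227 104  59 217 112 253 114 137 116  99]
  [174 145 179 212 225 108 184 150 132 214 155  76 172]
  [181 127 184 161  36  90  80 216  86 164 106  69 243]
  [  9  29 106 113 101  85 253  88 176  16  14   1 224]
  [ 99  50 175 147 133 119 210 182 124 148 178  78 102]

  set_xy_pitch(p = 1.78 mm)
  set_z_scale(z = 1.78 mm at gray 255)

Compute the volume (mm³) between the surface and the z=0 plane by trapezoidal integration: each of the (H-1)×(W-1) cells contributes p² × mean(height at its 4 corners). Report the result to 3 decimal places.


height_mm = gray/255 × 1.78; cell vol = 1.78² × mean(4 corners)
unit = 1.78² × 1.78 / (4×255) = 0.00552917 mm³ per gray-sum
row 0: Σ corner-gray over 12 cells = 5389  → 29.7967
row 1: Σ corner-gray over 12 cells = 5620  → 31.0739
row 2: Σ corner-gray over 12 cells = 7325  → 40.5012
row 3: Σ corner-gray over 12 cells = 6968  → 38.5272
row 4: Σ corner-gray over 12 cells = 5259  → 29.0779
row 5: Σ corner-gray over 12 cells = 5486  → 30.3330
Σ rows: total corner-gray = 36047  → 199.3099 mm³

199.310


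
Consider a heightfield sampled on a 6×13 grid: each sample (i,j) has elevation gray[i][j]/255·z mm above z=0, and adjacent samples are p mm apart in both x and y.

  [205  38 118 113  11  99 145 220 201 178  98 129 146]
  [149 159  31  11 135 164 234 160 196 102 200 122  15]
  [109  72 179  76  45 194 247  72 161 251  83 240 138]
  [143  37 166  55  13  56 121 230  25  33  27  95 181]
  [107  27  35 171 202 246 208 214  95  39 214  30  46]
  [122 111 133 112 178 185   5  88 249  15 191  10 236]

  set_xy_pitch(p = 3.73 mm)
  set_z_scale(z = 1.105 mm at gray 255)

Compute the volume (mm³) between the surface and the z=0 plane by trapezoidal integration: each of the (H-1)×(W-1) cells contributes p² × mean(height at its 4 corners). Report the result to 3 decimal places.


height_mm = gray/255 × 1.105; cell vol = 3.73² × mean(4 corners)
unit = 3.73² × 1.105 / (4×255) = 0.0150723 mm³ per gray-sum
row 0: Σ corner-gray over 12 cells = 6243  → 94.0964
row 1: Σ corner-gray over 12 cells = 6679  → 100.6679
row 2: Σ corner-gray over 12 cells = 5527  → 83.3046
row 3: Σ corner-gray over 12 cells = 5155  → 77.6977
row 4: Σ corner-gray over 12 cells = 6027  → 90.8408
Σ rows: total corner-gray = 29631  → 446.6076 mm³

446.608


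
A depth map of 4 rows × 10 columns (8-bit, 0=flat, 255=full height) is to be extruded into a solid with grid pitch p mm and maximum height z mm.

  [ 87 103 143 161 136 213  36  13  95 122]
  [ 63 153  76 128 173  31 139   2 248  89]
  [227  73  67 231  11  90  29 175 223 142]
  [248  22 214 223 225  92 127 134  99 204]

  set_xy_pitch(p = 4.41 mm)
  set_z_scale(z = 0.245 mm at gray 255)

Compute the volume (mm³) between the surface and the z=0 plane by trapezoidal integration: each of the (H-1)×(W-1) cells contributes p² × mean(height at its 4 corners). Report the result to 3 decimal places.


61.526

height_mm = gray/255 × 0.245; cell vol = 4.41² × mean(4 corners)
unit = 4.41² × 0.245 / (4×255) = 0.00467136 mm³ per gray-sum
row 0: Σ corner-gray over 9 cells = 4061  → 18.9704
row 1: Σ corner-gray over 9 cells = 4219  → 19.7085
row 2: Σ corner-gray over 9 cells = 4891  → 22.8476
Σ rows: total corner-gray = 13171  → 61.5264 mm³


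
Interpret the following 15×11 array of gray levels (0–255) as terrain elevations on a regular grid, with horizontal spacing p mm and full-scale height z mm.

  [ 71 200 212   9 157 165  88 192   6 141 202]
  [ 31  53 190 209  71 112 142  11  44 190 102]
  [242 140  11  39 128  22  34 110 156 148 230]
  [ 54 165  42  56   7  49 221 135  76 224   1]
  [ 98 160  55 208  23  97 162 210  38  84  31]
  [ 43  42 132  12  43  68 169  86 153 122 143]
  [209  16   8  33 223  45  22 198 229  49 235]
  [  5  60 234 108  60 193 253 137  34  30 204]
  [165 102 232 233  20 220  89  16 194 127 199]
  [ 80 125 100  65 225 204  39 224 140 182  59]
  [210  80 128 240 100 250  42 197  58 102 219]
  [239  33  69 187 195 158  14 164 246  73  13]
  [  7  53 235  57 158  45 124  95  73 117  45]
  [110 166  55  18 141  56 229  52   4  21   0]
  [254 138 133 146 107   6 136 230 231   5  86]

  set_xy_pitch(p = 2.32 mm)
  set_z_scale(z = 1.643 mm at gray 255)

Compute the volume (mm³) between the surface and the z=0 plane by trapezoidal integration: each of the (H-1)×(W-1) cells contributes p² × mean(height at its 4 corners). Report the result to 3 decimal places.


552.939

height_mm = gray/255 × 1.643; cell vol = 2.32² × mean(4 corners)
unit = 2.32² × 1.643 / (4×255) = 0.00866989 mm³ per gray-sum
row 0: Σ corner-gray over 10 cells = 4790  → 41.5288
row 1: Σ corner-gray over 10 cells = 4225  → 36.6303
row 2: Σ corner-gray over 10 cells = 4053  → 35.1390
row 3: Σ corner-gray over 10 cells = 4208  → 36.4829
row 4: Σ corner-gray over 10 cells = 4043  → 35.0523
row 5: Σ corner-gray over 10 cells = 3930  → 34.0726
row 6: Σ corner-gray over 10 cells = 4517  → 39.1619
row 7: Σ corner-gray over 10 cells = 5257  → 45.5776
row 8: Σ corner-gray over 10 cells = 5577  → 48.3520
row 9: Σ corner-gray over 10 cells = 5570  → 48.2913
row 10: Σ corner-gray over 10 cells = 5353  → 46.4099
row 11: Σ corner-gray over 10 cells = 4496  → 38.9798
row 12: Σ corner-gray over 10 cells = 3560  → 30.8648
row 13: Σ corner-gray over 10 cells = 4198  → 36.3962
Σ rows: total corner-gray = 63777  → 552.9393 mm³


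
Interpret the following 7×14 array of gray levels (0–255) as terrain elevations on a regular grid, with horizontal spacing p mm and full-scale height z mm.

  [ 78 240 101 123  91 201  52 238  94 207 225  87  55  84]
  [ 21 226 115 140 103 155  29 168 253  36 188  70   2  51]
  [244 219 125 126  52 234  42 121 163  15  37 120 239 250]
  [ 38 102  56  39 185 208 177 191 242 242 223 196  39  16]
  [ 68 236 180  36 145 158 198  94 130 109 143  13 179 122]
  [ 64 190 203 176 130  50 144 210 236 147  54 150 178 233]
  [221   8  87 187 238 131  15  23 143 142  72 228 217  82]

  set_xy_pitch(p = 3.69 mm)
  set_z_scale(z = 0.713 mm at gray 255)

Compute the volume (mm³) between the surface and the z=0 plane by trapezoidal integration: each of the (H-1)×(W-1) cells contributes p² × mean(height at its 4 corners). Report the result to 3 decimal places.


405.054

height_mm = gray/255 × 0.713; cell vol = 3.69² × mean(4 corners)
unit = 3.69² × 0.713 / (4×255) = 0.00951792 mm³ per gray-sum
row 0: Σ corner-gray over 13 cells = 6632  → 63.1229
row 1: Σ corner-gray over 13 cells = 6522  → 62.0759
row 2: Σ corner-gray over 13 cells = 7334  → 69.8044
row 3: Σ corner-gray over 13 cells = 7286  → 69.3476
row 4: Σ corner-gray over 13 cells = 7465  → 71.0513
row 5: Σ corner-gray over 13 cells = 7318  → 69.6521
Σ rows: total corner-gray = 42557  → 405.0542 mm³


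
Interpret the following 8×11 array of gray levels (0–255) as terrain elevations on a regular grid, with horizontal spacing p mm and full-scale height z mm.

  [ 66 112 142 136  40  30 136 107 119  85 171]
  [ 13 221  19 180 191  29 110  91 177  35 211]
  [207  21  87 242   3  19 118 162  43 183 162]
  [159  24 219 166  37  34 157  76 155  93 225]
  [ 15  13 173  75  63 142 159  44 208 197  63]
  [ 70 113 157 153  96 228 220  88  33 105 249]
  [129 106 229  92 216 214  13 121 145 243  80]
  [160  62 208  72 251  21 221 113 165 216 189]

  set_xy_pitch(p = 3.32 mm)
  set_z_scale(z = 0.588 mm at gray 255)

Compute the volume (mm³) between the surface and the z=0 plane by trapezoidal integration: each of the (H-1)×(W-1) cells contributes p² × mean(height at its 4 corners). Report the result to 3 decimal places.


height_mm = gray/255 × 0.588; cell vol = 3.32² × mean(4 corners)
unit = 3.32² × 0.588 / (4×255) = 0.00635409 mm³ per gray-sum
row 0: Σ corner-gray over 10 cells = 4381  → 27.8373
row 1: Σ corner-gray over 10 cells = 4455  → 28.3075
row 2: Σ corner-gray over 10 cells = 4431  → 28.1550
row 3: Σ corner-gray over 10 cells = 4532  → 28.7967
row 4: Σ corner-gray over 10 cells = 4931  → 31.3320
row 5: Σ corner-gray over 10 cells = 5672  → 36.0404
row 6: Σ corner-gray over 10 cells = 5974  → 37.9593
Σ rows: total corner-gray = 34376  → 218.4282 mm³

218.428


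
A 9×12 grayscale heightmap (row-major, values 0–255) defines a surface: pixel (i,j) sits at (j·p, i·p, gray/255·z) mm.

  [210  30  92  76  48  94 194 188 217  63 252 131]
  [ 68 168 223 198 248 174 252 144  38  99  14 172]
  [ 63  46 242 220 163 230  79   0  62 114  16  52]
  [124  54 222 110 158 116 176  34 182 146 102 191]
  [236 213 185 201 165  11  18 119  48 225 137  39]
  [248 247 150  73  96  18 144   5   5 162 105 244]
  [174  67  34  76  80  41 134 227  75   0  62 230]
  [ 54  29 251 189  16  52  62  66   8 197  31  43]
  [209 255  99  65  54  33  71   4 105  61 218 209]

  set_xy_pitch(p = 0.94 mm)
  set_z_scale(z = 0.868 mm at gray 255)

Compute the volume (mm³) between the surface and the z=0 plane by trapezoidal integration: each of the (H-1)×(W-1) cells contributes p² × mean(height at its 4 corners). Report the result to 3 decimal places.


31.046

height_mm = gray/255 × 0.868; cell vol = 0.94² × mean(4 corners)
unit = 0.94² × 0.868 / (4×255) = 0.000751926 mm³ per gray-sum
row 0: Σ corner-gray over 11 cells = 6205  → 4.6657
row 1: Σ corner-gray over 11 cells = 5815  → 4.3725
row 2: Σ corner-gray over 11 cells = 5374  → 4.0409
row 3: Σ corner-gray over 11 cells = 5834  → 4.3867
row 4: Σ corner-gray over 11 cells = 5421  → 4.0762
row 5: Σ corner-gray over 11 cells = 4498  → 3.3822
row 6: Σ corner-gray over 11 cells = 3895  → 2.9288
row 7: Σ corner-gray over 11 cells = 4247  → 3.1934
Σ rows: total corner-gray = 41289  → 31.0463 mm³


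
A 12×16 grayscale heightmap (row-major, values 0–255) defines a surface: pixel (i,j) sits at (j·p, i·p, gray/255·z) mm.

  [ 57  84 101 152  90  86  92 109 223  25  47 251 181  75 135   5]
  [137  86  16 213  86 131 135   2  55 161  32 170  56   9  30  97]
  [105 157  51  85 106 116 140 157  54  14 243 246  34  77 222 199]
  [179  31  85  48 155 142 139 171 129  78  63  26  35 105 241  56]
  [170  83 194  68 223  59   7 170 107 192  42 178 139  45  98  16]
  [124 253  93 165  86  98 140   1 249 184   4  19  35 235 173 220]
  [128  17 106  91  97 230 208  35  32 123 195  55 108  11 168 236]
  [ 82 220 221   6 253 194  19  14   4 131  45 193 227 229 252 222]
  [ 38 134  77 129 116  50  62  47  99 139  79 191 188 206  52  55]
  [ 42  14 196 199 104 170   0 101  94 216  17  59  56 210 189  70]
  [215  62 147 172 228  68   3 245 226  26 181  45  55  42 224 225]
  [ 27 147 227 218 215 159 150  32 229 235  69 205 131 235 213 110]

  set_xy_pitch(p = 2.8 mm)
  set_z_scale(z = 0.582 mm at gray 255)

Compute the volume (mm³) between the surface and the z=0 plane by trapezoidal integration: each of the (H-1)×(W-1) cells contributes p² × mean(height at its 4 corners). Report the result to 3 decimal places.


348.743

height_mm = gray/255 × 0.582; cell vol = 2.8² × mean(4 corners)
unit = 2.8² × 0.582 / (4×255) = 0.00447341 mm³ per gray-sum
row 0: Σ corner-gray over 15 cells = 5962  → 26.6705
row 1: Σ corner-gray over 15 cells = 6306  → 28.2093
row 2: Σ corner-gray over 15 cells = 6839  → 30.5937
row 3: Σ corner-gray over 15 cells = 6527  → 29.1980
row 4: Σ corner-gray over 15 cells = 7210  → 32.2533
row 5: Σ corner-gray over 15 cells = 7130  → 31.8954
row 6: Σ corner-gray over 15 cells = 7636  → 34.1590
row 7: Σ corner-gray over 15 cells = 7551  → 33.7787
row 8: Σ corner-gray over 15 cells = 6593  → 29.4932
row 9: Σ corner-gray over 15 cells = 7250  → 32.4322
row 10: Σ corner-gray over 15 cells = 8955  → 40.0594
Σ rows: total corner-gray = 77959  → 348.7427 mm³


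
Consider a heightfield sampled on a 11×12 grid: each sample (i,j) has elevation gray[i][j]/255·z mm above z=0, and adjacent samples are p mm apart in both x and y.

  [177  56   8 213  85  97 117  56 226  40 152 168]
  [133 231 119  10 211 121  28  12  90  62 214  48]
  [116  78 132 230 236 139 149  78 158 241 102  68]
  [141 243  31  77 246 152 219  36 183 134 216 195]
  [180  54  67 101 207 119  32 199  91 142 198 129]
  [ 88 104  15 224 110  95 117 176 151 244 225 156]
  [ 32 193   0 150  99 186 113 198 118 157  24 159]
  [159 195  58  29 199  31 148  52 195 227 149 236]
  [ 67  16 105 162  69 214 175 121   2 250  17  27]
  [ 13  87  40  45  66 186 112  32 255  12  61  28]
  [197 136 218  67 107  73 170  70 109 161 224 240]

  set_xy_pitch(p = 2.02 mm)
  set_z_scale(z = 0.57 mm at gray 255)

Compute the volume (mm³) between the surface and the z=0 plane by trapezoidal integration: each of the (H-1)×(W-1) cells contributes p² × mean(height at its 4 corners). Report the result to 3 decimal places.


125.618

height_mm = gray/255 × 0.57; cell vol = 2.02² × mean(4 corners)
unit = 2.02² × 0.57 / (4×255) = 0.00228022 mm³ per gray-sum
row 0: Σ corner-gray over 11 cells = 4822  → 10.9952
row 1: Σ corner-gray over 11 cells = 5647  → 12.8764
row 2: Σ corner-gray over 11 cells = 6680  → 15.2319
row 3: Σ corner-gray over 11 cells = 6139  → 13.9983
row 4: Σ corner-gray over 11 cells = 5895  → 13.4419
row 5: Σ corner-gray over 11 cells = 5833  → 13.3005
row 6: Σ corner-gray over 11 cells = 5628  → 12.8331
row 7: Σ corner-gray over 11 cells = 5317  → 12.1239
row 8: Σ corner-gray over 11 cells = 4189  → 9.5519
row 9: Σ corner-gray over 11 cells = 4940  → 11.2643
Σ rows: total corner-gray = 55090  → 125.6175 mm³


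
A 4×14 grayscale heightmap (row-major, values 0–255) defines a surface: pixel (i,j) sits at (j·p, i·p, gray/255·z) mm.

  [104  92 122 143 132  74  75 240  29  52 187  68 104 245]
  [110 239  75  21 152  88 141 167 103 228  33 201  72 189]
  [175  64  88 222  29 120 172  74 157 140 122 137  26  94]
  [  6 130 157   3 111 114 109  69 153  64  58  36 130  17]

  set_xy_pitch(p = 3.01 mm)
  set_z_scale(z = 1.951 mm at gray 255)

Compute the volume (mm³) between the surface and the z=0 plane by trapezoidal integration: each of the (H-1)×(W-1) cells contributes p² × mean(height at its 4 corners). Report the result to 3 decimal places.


310.132

height_mm = gray/255 × 1.951; cell vol = 3.01² × mean(4 corners)
unit = 3.01² × 1.951 / (4×255) = 0.0173297 mm³ per gray-sum
row 0: Σ corner-gray over 13 cells = 6324  → 109.5928
row 1: Σ corner-gray over 13 cells = 6310  → 109.3502
row 2: Σ corner-gray over 13 cells = 5262  → 91.1887
Σ rows: total corner-gray = 17896  → 310.1316 mm³


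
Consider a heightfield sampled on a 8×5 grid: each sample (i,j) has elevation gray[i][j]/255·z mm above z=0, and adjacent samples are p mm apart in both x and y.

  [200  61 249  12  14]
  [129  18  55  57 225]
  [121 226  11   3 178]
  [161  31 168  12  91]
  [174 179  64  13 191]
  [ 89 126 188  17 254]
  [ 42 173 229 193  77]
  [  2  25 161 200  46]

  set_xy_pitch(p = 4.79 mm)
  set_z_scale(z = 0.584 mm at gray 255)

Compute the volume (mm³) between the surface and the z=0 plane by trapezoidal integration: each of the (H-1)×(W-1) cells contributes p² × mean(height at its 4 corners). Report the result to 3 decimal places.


160.188

height_mm = gray/255 × 0.584; cell vol = 4.79² × mean(4 corners)
unit = 4.79² × 0.584 / (4×255) = 0.0131366 mm³ per gray-sum
row 0: Σ corner-gray over 4 cells = 1472  → 19.3371
row 1: Σ corner-gray over 4 cells = 1393  → 18.2993
row 2: Σ corner-gray over 4 cells = 1453  → 19.0875
row 3: Σ corner-gray over 4 cells = 1551  → 20.3749
row 4: Σ corner-gray over 4 cells = 1882  → 24.7231
row 5: Σ corner-gray over 4 cells = 2314  → 30.3981
row 6: Σ corner-gray over 4 cells = 2129  → 27.9679
Σ rows: total corner-gray = 12194  → 160.1880 mm³


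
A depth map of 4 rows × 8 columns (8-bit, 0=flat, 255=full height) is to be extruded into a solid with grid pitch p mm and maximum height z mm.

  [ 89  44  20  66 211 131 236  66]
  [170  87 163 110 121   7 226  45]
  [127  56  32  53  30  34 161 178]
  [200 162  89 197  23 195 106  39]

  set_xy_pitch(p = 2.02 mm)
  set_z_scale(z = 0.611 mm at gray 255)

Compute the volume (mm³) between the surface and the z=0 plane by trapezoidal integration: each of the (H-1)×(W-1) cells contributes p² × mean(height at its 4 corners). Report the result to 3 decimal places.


height_mm = gray/255 × 0.611; cell vol = 2.02² × mean(4 corners)
unit = 2.02² × 0.611 / (4×255) = 0.00244424 mm³ per gray-sum
row 0: Σ corner-gray over 7 cells = 3214  → 7.8558
row 1: Σ corner-gray over 7 cells = 2680  → 6.5506
row 2: Σ corner-gray over 7 cells = 2820  → 6.8928
Σ rows: total corner-gray = 8714  → 21.2991 mm³

21.299


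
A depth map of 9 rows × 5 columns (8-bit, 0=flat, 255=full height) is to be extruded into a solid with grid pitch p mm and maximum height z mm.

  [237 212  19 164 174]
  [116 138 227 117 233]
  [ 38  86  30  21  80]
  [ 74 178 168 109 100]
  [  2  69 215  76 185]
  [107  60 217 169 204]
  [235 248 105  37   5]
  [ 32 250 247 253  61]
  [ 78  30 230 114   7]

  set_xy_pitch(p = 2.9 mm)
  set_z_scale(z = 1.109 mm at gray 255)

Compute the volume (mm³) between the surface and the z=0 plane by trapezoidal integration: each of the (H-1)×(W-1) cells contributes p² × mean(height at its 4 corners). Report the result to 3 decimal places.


height_mm = gray/255 × 1.109; cell vol = 2.9² × mean(4 corners)
unit = 2.9² × 1.109 / (4×255) = 0.00914381 mm³ per gray-sum
row 0: Σ corner-gray over 4 cells = 2514  → 22.9875
row 1: Σ corner-gray over 4 cells = 1705  → 15.5902
row 2: Σ corner-gray over 4 cells = 1476  → 13.4963
row 3: Σ corner-gray over 4 cells = 1991  → 18.2053
row 4: Σ corner-gray over 4 cells = 2110  → 19.2934
row 5: Σ corner-gray over 4 cells = 2223  → 20.3267
row 6: Σ corner-gray over 4 cells = 2613  → 23.8928
row 7: Σ corner-gray over 4 cells = 2426  → 22.1829
Σ rows: total corner-gray = 17058  → 155.9752 mm³

155.975


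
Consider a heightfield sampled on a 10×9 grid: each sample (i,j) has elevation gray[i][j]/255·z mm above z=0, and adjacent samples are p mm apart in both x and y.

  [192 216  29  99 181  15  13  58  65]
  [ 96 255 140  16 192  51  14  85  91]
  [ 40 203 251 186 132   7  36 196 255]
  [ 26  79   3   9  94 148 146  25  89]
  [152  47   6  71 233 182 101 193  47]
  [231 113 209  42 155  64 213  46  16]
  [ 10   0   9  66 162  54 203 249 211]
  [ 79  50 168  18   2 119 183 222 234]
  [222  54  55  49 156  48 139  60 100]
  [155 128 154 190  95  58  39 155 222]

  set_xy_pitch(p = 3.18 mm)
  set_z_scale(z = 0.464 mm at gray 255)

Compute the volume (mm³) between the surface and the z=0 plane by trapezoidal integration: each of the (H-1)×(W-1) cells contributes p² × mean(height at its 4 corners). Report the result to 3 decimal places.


144.114

height_mm = gray/255 × 0.464; cell vol = 3.18² × mean(4 corners)
unit = 3.18² × 0.464 / (4×255) = 0.00460015 mm³ per gray-sum
row 0: Σ corner-gray over 8 cells = 3172  → 14.5917
row 1: Σ corner-gray over 8 cells = 4010  → 18.4466
row 2: Σ corner-gray over 8 cells = 3440  → 15.8245
row 3: Σ corner-gray over 8 cells = 2988  → 13.7452
row 4: Σ corner-gray over 8 cells = 3796  → 17.4622
row 5: Σ corner-gray over 8 cells = 3638  → 16.7353
row 6: Σ corner-gray over 8 cells = 3544  → 16.3029
row 7: Σ corner-gray over 8 cells = 3281  → 15.0931
row 8: Σ corner-gray over 8 cells = 3459  → 15.9119
Σ rows: total corner-gray = 31328  → 144.1135 mm³


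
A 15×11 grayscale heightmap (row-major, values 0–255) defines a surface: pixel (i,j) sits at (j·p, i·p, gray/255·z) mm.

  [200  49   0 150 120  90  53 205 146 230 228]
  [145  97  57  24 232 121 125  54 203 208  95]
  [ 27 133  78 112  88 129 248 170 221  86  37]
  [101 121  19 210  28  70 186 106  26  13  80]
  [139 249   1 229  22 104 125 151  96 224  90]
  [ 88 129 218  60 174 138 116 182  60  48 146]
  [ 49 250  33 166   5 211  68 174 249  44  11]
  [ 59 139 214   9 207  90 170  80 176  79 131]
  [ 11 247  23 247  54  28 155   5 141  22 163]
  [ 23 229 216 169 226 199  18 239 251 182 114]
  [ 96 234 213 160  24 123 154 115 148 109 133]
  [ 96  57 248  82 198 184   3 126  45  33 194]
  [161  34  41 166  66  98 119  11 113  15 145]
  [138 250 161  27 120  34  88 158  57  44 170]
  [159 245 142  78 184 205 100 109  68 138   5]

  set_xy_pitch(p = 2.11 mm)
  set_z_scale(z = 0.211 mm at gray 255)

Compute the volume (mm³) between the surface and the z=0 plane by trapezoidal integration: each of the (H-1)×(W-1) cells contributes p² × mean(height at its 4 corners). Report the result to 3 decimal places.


62.586

height_mm = gray/255 × 0.211; cell vol = 2.11² × mean(4 corners)
unit = 2.11² × 0.211 / (4×255) = 0.000920974 mm³ per gray-sum
row 0: Σ corner-gray over 10 cells = 4996  → 4.6012
row 1: Σ corner-gray over 10 cells = 5076  → 4.6749
row 2: Σ corner-gray over 10 cells = 4333  → 3.9906
row 3: Σ corner-gray over 10 cells = 4370  → 4.0247
row 4: Σ corner-gray over 10 cells = 5115  → 4.7108
row 5: Σ corner-gray over 10 cells = 4944  → 4.5533
row 6: Σ corner-gray over 10 cells = 4978  → 4.5846
row 7: Σ corner-gray over 10 cells = 4536  → 4.1775
row 8: Σ corner-gray over 10 cells = 5613  → 5.1694
row 9: Σ corner-gray over 10 cells = 6384  → 5.8795
row 10: Σ corner-gray over 10 cells = 5031  → 4.6334
row 11: Σ corner-gray over 10 cells = 3874  → 3.5679
row 12: Σ corner-gray over 10 cells = 3818  → 3.5163
row 13: Σ corner-gray over 10 cells = 4888  → 4.5017
Σ rows: total corner-gray = 67956  → 62.5857 mm³


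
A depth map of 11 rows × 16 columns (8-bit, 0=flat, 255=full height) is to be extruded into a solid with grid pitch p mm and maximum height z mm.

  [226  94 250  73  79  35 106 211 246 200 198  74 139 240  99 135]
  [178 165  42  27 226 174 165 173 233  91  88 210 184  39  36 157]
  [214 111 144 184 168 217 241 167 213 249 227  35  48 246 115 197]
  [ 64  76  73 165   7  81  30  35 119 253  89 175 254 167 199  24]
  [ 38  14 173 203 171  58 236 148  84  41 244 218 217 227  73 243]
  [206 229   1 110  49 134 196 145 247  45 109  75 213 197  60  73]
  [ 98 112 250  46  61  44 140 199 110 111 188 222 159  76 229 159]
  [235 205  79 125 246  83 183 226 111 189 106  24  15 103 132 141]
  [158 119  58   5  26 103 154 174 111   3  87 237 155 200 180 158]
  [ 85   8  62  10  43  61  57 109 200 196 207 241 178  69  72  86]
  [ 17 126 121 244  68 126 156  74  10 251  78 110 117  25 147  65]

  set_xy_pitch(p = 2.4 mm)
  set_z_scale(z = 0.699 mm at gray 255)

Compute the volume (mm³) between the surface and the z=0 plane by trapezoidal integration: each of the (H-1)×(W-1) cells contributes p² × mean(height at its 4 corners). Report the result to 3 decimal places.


315.361

height_mm = gray/255 × 0.699; cell vol = 2.4² × mean(4 corners)
unit = 2.4² × 0.699 / (4×255) = 0.00394729 mm³ per gray-sum
row 0: Σ corner-gray over 15 cells = 8490  → 33.5125
row 1: Σ corner-gray over 15 cells = 9182  → 36.2441
row 2: Σ corner-gray over 15 cells = 8675  → 34.2428
row 3: Σ corner-gray over 15 cells = 8029  → 31.6928
row 4: Σ corner-gray over 15 cells = 8394  → 33.1336
row 5: Σ corner-gray over 15 cells = 8050  → 31.7757
row 6: Σ corner-gray over 15 cells = 8181  → 32.2928
row 7: Σ corner-gray over 15 cells = 7570  → 29.8810
row 8: Σ corner-gray over 15 cells = 6737  → 26.5929
row 9: Σ corner-gray over 15 cells = 6585  → 25.9929
Σ rows: total corner-gray = 79893  → 315.3612 mm³


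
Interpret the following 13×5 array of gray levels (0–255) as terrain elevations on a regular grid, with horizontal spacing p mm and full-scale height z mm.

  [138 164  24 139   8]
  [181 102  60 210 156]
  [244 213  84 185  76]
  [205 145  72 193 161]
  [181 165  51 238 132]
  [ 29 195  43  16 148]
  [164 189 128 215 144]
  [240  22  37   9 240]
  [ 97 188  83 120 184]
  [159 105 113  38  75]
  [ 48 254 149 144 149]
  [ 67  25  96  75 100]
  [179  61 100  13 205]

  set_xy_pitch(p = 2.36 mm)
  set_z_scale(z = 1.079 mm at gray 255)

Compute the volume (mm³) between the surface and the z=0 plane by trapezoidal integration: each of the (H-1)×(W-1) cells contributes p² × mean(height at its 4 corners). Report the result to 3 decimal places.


139.870

height_mm = gray/255 × 1.079; cell vol = 2.36² × mean(4 corners)
unit = 2.36² × 1.079 / (4×255) = 0.00589176 mm³ per gray-sum
row 0: Σ corner-gray over 4 cells = 1881  → 11.0824
row 1: Σ corner-gray over 4 cells = 2365  → 13.9340
row 2: Σ corner-gray over 4 cells = 2470  → 14.5527
row 3: Σ corner-gray over 4 cells = 2407  → 14.1815
row 4: Σ corner-gray over 4 cells = 1906  → 11.2297
row 5: Σ corner-gray over 4 cells = 2057  → 12.1194
row 6: Σ corner-gray over 4 cells = 1988  → 11.7128
row 7: Σ corner-gray over 4 cells = 1679  → 9.8923
row 8: Σ corner-gray over 4 cells = 1809  → 10.6582
row 9: Σ corner-gray over 4 cells = 2037  → 12.0015
row 10: Σ corner-gray over 4 cells = 1850  → 10.8998
row 11: Σ corner-gray over 4 cells = 1291  → 7.6063
Σ rows: total corner-gray = 23740  → 139.8705 mm³


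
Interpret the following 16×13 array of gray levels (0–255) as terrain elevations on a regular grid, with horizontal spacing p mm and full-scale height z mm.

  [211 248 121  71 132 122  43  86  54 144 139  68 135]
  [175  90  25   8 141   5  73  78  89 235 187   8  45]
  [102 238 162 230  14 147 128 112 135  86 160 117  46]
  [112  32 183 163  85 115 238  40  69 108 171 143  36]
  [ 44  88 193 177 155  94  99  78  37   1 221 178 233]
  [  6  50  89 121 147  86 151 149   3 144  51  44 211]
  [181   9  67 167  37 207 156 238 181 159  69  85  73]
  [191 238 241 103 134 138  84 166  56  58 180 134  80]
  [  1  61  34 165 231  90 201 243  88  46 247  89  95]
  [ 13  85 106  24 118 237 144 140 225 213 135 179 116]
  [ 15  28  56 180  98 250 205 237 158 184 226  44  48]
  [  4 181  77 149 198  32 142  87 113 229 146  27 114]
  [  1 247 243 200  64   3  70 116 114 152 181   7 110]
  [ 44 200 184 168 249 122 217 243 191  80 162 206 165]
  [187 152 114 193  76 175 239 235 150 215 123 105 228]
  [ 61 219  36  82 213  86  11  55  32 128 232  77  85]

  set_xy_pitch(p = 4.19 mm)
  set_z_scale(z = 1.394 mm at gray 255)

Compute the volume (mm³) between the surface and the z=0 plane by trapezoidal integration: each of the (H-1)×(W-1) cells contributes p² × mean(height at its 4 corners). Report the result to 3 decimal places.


2215.305

height_mm = gray/255 × 1.394; cell vol = 4.19² × mean(4 corners)
unit = 4.19² × 1.394 / (4×255) = 0.0239933 mm³ per gray-sum
row 0: Σ corner-gray over 12 cells = 4900  → 117.5673
row 1: Σ corner-gray over 12 cells = 5304  → 127.2607
row 2: Σ corner-gray over 12 cells = 6048  → 145.1117
row 3: Σ corner-gray over 12 cells = 5761  → 138.2256
row 4: Σ corner-gray over 12 cells = 5206  → 124.9093
row 5: Σ corner-gray over 12 cells = 5291  → 126.9487
row 6: Σ corner-gray over 12 cells = 6339  → 152.0938
row 7: Σ corner-gray over 12 cells = 6421  → 154.0612
row 8: Σ corner-gray over 12 cells = 6427  → 154.2052
row 9: Σ corner-gray over 12 cells = 6736  → 161.6191
row 10: Σ corner-gray over 12 cells = 6275  → 150.5582
row 11: Σ corner-gray over 12 cells = 5785  → 138.8015
row 12: Σ corner-gray over 12 cells = 7158  → 171.7443
row 13: Σ corner-gray over 12 cells = 8222  → 197.2732
row 14: Σ corner-gray over 12 cells = 6457  → 154.9250
Σ rows: total corner-gray = 92330  → 2215.3048 mm³


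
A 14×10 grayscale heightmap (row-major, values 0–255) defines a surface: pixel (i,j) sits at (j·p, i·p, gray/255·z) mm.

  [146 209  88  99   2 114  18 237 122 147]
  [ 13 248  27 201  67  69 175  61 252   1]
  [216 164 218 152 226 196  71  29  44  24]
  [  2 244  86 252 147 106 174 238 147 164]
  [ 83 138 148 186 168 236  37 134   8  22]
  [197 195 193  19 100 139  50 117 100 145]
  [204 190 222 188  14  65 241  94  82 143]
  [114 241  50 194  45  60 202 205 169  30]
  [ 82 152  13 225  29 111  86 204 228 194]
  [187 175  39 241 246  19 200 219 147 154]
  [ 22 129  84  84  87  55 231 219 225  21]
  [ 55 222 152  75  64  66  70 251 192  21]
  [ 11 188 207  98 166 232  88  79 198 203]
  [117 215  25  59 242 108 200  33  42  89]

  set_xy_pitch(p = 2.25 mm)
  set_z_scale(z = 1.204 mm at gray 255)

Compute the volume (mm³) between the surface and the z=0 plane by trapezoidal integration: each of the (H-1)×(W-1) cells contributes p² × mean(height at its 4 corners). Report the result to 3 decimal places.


height_mm = gray/255 × 1.204; cell vol = 2.25² × mean(4 corners)
unit = 2.25² × 1.204 / (4×255) = 0.00597574 mm³ per gray-sum
row 0: Σ corner-gray over 9 cells = 4285  → 25.6060
row 1: Σ corner-gray over 9 cells = 4654  → 27.8111
row 2: Σ corner-gray over 9 cells = 5394  → 32.2331
row 3: Σ corner-gray over 9 cells = 5169  → 30.8886
row 4: Σ corner-gray over 9 cells = 4383  → 26.1916
row 5: Σ corner-gray over 9 cells = 4707  → 28.1278
row 6: Σ corner-gray over 9 cells = 5015  → 29.9683
row 7: Σ corner-gray over 9 cells = 4848  → 28.9704
row 8: Σ corner-gray over 9 cells = 5285  → 31.5818
row 9: Σ corner-gray over 9 cells = 5184  → 30.9782
row 10: Σ corner-gray over 9 cells = 4531  → 27.0761
row 11: Σ corner-gray over 9 cells = 4986  → 29.7950
row 12: Σ corner-gray over 9 cells = 4780  → 28.5640
Σ rows: total corner-gray = 63221  → 377.7920 mm³

377.792


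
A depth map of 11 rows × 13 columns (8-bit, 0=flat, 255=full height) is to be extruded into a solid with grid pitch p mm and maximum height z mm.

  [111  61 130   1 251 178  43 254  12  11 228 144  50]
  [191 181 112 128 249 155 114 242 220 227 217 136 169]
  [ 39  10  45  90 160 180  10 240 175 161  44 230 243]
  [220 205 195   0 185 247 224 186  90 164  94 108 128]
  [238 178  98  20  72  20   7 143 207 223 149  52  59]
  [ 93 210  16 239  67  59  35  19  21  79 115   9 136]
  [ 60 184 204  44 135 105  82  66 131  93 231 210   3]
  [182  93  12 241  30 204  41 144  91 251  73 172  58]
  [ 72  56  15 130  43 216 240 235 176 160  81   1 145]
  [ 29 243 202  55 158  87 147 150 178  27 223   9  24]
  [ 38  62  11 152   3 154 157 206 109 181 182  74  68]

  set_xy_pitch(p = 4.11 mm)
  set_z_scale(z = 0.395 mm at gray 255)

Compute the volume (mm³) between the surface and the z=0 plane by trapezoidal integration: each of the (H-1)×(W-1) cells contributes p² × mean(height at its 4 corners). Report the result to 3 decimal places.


396.267

height_mm = gray/255 × 0.395; cell vol = 4.11² × mean(4 corners)
unit = 4.11² × 0.395 / (4×255) = 0.00654155 mm³ per gray-sum
row 0: Σ corner-gray over 12 cells = 7109  → 46.5039
row 1: Σ corner-gray over 12 cells = 7294  → 47.7141
row 2: Σ corner-gray over 12 cells = 6716  → 43.9330
row 3: Σ corner-gray over 12 cells = 6379  → 41.7285
row 4: Σ corner-gray over 12 cells = 4602  → 30.1042
row 5: Σ corner-gray over 12 cells = 5000  → 32.7077
row 6: Σ corner-gray over 12 cells = 5977  → 39.0988
row 7: Σ corner-gray over 12 cells = 5867  → 38.3793
row 8: Σ corner-gray over 12 cells = 5934  → 38.8175
row 9: Σ corner-gray over 12 cells = 5699  → 37.2803
Σ rows: total corner-gray = 60577  → 396.2674 mm³


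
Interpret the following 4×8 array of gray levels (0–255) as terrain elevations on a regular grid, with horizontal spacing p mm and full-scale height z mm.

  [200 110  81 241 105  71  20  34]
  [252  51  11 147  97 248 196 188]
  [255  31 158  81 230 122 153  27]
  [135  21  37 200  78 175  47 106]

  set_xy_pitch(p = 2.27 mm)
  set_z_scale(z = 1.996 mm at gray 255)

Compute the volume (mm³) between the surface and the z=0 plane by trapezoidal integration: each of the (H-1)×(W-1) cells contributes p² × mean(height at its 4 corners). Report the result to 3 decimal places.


height_mm = gray/255 × 1.996; cell vol = 2.27² × mean(4 corners)
unit = 2.27² × 1.996 / (4×255) = 0.0100835 mm³ per gray-sum
row 0: Σ corner-gray over 7 cells = 3430  → 34.5865
row 1: Σ corner-gray over 7 cells = 3772  → 38.0350
row 2: Σ corner-gray over 7 cells = 3189  → 32.1563
Σ rows: total corner-gray = 10391  → 104.7778 mm³

104.778


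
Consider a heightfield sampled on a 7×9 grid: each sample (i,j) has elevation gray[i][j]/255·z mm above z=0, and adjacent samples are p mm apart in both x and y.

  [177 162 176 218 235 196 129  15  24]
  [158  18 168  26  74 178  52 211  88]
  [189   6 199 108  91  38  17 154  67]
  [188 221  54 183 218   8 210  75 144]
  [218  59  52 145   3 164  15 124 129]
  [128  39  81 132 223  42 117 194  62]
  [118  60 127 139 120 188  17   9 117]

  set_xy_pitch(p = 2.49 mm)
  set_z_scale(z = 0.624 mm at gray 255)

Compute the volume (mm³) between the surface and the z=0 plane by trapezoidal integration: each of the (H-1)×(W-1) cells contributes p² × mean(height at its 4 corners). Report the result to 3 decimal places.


height_mm = gray/255 × 0.624; cell vol = 2.49² × mean(4 corners)
unit = 2.49² × 0.624 / (4×255) = 0.003793 mm³ per gray-sum
row 0: Σ corner-gray over 8 cells = 4163  → 15.7903
row 1: Σ corner-gray over 8 cells = 3182  → 12.0693
row 2: Σ corner-gray over 8 cells = 3752  → 14.2313
row 3: Σ corner-gray over 8 cells = 3741  → 14.1896
row 4: Σ corner-gray over 8 cells = 3317  → 12.5814
row 5: Σ corner-gray over 8 cells = 3401  → 12.9000
Σ rows: total corner-gray = 21556  → 81.7620 mm³

81.762


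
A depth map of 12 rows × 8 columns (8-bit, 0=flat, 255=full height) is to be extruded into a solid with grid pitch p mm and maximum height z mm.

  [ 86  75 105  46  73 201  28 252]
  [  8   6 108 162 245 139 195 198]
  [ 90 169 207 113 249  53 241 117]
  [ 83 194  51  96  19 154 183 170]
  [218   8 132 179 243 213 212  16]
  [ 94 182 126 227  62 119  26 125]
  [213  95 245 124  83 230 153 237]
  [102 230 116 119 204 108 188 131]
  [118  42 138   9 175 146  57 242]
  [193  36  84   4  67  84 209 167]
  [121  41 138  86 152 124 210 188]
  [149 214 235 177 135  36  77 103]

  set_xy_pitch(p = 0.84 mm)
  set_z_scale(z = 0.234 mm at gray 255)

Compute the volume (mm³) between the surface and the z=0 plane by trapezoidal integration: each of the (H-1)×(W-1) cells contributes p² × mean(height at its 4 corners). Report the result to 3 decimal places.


height_mm = gray/255 × 0.234; cell vol = 0.84² × mean(4 corners)
unit = 0.84² × 0.234 / (4×255) = 0.000161873 mm³ per gray-sum
row 0: Σ corner-gray over 7 cells = 3310  → 0.5358
row 1: Σ corner-gray over 7 cells = 4187  → 0.6778
row 2: Σ corner-gray over 7 cells = 3918  → 0.6342
row 3: Σ corner-gray over 7 cells = 3855  → 0.6240
row 4: Σ corner-gray over 7 cells = 3911  → 0.6331
row 5: Σ corner-gray over 7 cells = 4013  → 0.6496
row 6: Σ corner-gray over 7 cells = 4473  → 0.7241
row 7: Σ corner-gray over 7 cells = 3657  → 0.5920
row 8: Σ corner-gray over 7 cells = 2822  → 0.4568
row 9: Σ corner-gray over 7 cells = 3139  → 0.5081
row 10: Σ corner-gray over 7 cells = 3811  → 0.6169
Σ rows: total corner-gray = 41096  → 6.6523 mm³

6.652


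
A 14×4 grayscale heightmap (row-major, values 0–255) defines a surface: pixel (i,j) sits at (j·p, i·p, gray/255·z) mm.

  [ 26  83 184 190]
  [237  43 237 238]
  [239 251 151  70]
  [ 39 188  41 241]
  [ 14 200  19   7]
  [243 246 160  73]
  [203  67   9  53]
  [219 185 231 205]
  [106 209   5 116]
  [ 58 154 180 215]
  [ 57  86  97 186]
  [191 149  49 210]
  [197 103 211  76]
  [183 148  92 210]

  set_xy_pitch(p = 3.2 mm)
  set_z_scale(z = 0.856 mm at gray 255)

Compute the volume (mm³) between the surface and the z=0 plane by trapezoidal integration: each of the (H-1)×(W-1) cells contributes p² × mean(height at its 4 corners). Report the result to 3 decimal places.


186.420

height_mm = gray/255 × 0.856; cell vol = 3.2² × mean(4 corners)
unit = 3.2² × 0.856 / (4×255) = 0.00859357 mm³ per gray-sum
row 0: Σ corner-gray over 3 cells = 1785  → 15.3395
row 1: Σ corner-gray over 3 cells = 2148  → 18.4590
row 2: Σ corner-gray over 3 cells = 1851  → 15.9067
row 3: Σ corner-gray over 3 cells = 1197  → 10.2865
row 4: Σ corner-gray over 3 cells = 1587  → 13.6380
row 5: Σ corner-gray over 3 cells = 1536  → 13.1997
row 6: Σ corner-gray over 3 cells = 1664  → 14.2997
row 7: Σ corner-gray over 3 cells = 1906  → 16.3793
row 8: Σ corner-gray over 3 cells = 1591  → 13.6724
row 9: Σ corner-gray over 3 cells = 1550  → 13.3200
row 10: Σ corner-gray over 3 cells = 1406  → 12.0826
row 11: Σ corner-gray over 3 cells = 1698  → 14.5919
row 12: Σ corner-gray over 3 cells = 1774  → 15.2450
Σ rows: total corner-gray = 21693  → 186.4203 mm³


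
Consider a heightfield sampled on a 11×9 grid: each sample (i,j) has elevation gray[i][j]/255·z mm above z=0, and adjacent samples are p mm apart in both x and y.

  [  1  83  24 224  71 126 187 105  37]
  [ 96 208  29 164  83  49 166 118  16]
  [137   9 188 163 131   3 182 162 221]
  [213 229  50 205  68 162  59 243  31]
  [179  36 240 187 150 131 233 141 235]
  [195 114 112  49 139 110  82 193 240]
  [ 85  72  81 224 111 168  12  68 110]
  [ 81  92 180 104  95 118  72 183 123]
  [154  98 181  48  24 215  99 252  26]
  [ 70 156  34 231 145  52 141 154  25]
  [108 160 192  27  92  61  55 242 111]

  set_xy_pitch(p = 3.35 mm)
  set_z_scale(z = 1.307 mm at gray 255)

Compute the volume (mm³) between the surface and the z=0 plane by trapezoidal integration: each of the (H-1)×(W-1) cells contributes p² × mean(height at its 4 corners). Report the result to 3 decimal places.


height_mm = gray/255 × 1.307; cell vol = 3.35² × mean(4 corners)
unit = 3.35² × 1.307 / (4×255) = 0.0143802 mm³ per gray-sum
row 0: Σ corner-gray over 8 cells = 3424  → 49.2378
row 1: Σ corner-gray over 8 cells = 3780  → 54.3572
row 2: Σ corner-gray over 8 cells = 4310  → 61.9787
row 3: Σ corner-gray over 8 cells = 4926  → 70.8369
row 4: Σ corner-gray over 8 cells = 4683  → 67.3425
row 5: Σ corner-gray over 8 cells = 3700  → 53.2068
row 6: Σ corner-gray over 8 cells = 3559  → 51.1791
row 7: Σ corner-gray over 8 cells = 3906  → 56.1691
row 8: Σ corner-gray over 8 cells = 3935  → 56.5861
row 9: Σ corner-gray over 8 cells = 3798  → 54.6160
Σ rows: total corner-gray = 40021  → 575.5101 mm³

575.510


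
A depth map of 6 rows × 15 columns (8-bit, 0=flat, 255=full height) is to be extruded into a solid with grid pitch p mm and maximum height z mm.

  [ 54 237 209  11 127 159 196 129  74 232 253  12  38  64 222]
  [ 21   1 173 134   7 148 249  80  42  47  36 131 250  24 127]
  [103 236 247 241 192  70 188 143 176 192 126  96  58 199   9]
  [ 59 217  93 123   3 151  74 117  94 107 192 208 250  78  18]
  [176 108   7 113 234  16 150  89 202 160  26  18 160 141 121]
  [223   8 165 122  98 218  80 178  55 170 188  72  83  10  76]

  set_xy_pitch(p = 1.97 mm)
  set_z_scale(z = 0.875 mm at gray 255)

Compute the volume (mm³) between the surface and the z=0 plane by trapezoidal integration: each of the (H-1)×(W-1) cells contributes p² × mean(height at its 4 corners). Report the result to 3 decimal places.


115.480

height_mm = gray/255 × 0.875; cell vol = 1.97² × mean(4 corners)
unit = 1.97² × 0.875 / (4×255) = 0.0033292 mm³ per gray-sum
row 0: Σ corner-gray over 14 cells = 6550  → 21.8063
row 1: Σ corner-gray over 14 cells = 7232  → 24.0768
row 2: Σ corner-gray over 14 cells = 7931  → 26.4039
row 3: Σ corner-gray over 14 cells = 6636  → 22.0926
row 4: Σ corner-gray over 14 cells = 6338  → 21.1005
Σ rows: total corner-gray = 34687  → 115.4801 mm³


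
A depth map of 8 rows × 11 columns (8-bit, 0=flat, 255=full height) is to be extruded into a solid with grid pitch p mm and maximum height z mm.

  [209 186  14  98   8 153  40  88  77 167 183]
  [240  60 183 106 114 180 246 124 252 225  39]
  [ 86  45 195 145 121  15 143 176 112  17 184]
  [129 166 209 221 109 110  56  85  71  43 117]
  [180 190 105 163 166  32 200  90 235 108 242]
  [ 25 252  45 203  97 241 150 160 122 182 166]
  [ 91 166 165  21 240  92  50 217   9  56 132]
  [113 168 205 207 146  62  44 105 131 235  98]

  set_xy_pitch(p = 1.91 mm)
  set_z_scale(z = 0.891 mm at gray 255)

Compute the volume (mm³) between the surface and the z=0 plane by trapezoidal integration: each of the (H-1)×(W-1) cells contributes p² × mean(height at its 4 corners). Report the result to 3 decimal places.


height_mm = gray/255 × 0.891; cell vol = 1.91² × mean(4 corners)
unit = 1.91² × 0.891 / (4×255) = 0.00318672 mm³ per gray-sum
row 0: Σ corner-gray over 10 cells = 5313  → 16.9311
row 1: Σ corner-gray over 10 cells = 5467  → 17.4218
row 2: Σ corner-gray over 10 cells = 4594  → 14.6398
row 3: Σ corner-gray over 10 cells = 5386  → 17.1637
row 4: Σ corner-gray over 10 cells = 6095  → 19.4231
row 5: Σ corner-gray over 10 cells = 5350  → 17.0490
row 6: Σ corner-gray over 10 cells = 5072  → 16.1631
Σ rows: total corner-gray = 37277  → 118.7915 mm³

118.791
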